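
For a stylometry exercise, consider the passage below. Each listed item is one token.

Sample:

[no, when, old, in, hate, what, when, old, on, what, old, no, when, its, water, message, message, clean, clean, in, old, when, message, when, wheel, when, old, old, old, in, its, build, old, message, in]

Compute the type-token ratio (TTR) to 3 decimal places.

0.371

N = 35 tokens, V = 13 types.
TTR = V / N = 13 / 35 = 0.371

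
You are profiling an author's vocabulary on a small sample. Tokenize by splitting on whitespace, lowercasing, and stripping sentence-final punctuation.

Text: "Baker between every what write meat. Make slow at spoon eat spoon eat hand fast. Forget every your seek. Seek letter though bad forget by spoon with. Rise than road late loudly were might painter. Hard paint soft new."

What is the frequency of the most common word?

3

Frequencies: spoon:3, every:2, eat:2, forget:2, seek:2, baker:1, between:1, what:1, write:1, meat:1, make:1, slow:1, at:1, hand:1, fast:1, your:1, letter:1, though:1, bad:1, by:1, … (13 more, each freq 1)
Most common: 'spoon' with frequency 3.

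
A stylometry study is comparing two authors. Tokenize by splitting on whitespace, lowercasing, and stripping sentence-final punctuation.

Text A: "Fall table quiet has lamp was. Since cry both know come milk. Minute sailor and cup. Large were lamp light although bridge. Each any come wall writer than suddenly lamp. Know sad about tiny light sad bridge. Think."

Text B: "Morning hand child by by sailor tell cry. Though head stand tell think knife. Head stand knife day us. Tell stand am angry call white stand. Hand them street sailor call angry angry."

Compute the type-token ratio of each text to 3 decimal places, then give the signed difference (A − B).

TTR(A) = 31/38 = 0.816
TTR(B) = 20/33 = 0.606
Difference = 0.816 − 0.606 = 0.210

0.210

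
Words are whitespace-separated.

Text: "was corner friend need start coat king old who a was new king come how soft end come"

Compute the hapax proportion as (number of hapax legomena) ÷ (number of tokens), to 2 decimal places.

0.67

Frequencies: was:2, king:2, come:2, corner:1, friend:1, need:1, start:1, coat:1, old:1, who:1, a:1, new:1, how:1, soft:1, end:1
Hapax count = 12; token count = 18.
Ratio = 12 / 18 = 0.67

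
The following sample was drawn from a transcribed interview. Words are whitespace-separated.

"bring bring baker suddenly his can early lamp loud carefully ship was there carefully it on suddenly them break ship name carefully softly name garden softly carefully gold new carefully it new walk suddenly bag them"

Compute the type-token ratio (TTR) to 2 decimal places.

0.64

N = 36 tokens, V = 23 types.
TTR = V / N = 23 / 36 = 0.64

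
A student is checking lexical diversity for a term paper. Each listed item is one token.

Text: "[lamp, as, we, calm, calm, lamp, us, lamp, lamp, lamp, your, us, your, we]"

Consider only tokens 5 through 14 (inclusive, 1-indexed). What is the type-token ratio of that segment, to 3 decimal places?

0.500

Segment tokens 5–14: calm, lamp, us, lamp, lamp, lamp, your, us, your, we
Segment N = 10, segment V = 5.
TTR = 5 / 10 = 0.500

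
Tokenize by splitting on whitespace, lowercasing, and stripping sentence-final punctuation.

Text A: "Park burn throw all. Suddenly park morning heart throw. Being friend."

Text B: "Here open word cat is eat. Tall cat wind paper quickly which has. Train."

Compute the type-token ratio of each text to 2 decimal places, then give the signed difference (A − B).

-0.11

TTR(A) = 9/11 = 0.82
TTR(B) = 13/14 = 0.93
Difference = 0.82 − 0.93 = -0.11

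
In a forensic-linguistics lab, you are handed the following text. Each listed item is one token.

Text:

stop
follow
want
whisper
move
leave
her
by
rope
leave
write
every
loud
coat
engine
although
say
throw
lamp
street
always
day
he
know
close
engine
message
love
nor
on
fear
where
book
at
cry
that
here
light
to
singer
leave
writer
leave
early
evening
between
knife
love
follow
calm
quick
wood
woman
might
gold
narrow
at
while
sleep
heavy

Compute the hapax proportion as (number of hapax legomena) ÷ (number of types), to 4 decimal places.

0.9057

Frequencies: leave:4, follow:2, engine:2, love:2, at:2, stop:1, want:1, whisper:1, move:1, her:1, by:1, rope:1, write:1, every:1, loud:1, coat:1, although:1, say:1, throw:1, lamp:1, … (33 more, each freq 1)
Hapax count = 48; type count = 53.
Ratio = 48 / 53 = 0.9057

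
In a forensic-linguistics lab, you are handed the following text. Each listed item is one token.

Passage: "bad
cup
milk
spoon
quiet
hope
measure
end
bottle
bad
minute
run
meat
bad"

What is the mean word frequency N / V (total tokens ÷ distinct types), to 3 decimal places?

N = 14 tokens, V = 12 types.
Mean frequency = N / V = 14 / 12 = 1.167

1.167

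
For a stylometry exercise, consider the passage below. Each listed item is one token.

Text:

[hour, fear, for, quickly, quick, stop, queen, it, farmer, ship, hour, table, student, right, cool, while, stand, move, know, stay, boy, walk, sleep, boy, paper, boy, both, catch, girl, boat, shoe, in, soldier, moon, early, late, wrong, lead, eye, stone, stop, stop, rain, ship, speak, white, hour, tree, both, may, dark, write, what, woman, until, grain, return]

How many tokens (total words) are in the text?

57

Tokens: hour, fear, for, quickly, quick, stop, queen, it, farmer, ship, hour, table, student, right, cool, while, stand, move, know, stay, boy, walk, sleep, boy, paper, boy, both, catch, girl, boat, shoe, in, soldier, moon, early, late, wrong, lead, eye, stone, stop, stop, rain, ship, speak, white, hour, tree, both, may, dark, write, what, woman, until, grain, return
N = 57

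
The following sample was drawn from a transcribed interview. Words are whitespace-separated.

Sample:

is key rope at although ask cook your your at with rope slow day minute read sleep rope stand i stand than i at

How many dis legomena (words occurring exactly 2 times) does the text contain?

3

Frequencies: rope:3, at:3, your:2, stand:2, i:2, is:1, key:1, although:1, ask:1, cook:1, with:1, slow:1, day:1, minute:1, read:1, sleep:1, than:1
Words with frequency 2: i, stand, your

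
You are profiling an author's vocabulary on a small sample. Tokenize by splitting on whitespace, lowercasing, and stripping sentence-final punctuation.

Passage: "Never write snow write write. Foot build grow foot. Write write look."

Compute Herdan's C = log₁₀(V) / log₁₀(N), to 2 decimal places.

0.78

N = 12, V = 7.
log₁₀(V) = 0.845098, log₁₀(N) = 1.079181
C = 0.845098 / 1.079181 = 0.78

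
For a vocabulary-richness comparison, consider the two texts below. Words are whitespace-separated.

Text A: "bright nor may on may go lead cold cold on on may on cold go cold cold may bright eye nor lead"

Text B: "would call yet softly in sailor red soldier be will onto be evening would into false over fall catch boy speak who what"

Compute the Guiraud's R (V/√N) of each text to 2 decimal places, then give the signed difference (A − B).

-2.67

A: V=8, N=22, R=1.71
B: V=21, N=23, R=4.38
Difference = 1.71 − 4.38 = -2.67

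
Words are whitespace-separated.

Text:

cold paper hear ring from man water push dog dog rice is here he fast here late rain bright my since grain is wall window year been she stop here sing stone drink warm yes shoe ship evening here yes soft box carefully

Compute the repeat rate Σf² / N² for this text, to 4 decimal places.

0.0330

Frequencies: here:4, dog:2, is:2, yes:2, cold:1, paper:1, hear:1, ring:1, from:1, man:1, water:1, push:1, rice:1, he:1, fast:1, late:1, rain:1, bright:1, my:1, since:1, … (17 more, each freq 1)
Σf² = 61; N² = 1849
Repeat rate = 61 / 1849 = 0.0330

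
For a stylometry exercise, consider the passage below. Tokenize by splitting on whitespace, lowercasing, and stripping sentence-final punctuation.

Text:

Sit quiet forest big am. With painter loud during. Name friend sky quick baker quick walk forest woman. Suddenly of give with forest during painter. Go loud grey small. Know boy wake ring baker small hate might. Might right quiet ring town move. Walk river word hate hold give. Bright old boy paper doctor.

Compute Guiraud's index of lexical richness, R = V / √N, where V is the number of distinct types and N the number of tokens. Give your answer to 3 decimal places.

N = 54, V = 38.
√N = 7.348469
R = 38 / 7.348469 = 5.171

5.171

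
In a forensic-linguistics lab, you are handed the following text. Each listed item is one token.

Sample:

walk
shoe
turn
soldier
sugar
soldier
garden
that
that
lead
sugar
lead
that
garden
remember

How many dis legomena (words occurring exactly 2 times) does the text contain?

4

Frequencies: that:3, soldier:2, sugar:2, garden:2, lead:2, walk:1, shoe:1, turn:1, remember:1
Words with frequency 2: garden, lead, soldier, sugar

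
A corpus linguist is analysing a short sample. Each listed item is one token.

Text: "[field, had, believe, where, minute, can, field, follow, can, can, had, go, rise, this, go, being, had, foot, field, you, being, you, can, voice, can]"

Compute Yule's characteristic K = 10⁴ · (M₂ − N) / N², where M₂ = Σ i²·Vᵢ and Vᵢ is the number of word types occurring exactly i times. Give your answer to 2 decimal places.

608.00

Frequencies: can:5, field:3, had:3, go:2, being:2, you:2, believe:1, where:1, minute:1, follow:1, rise:1, this:1, foot:1, voice:1
N = 25. Frequency spectrum: V_1=8, V_2=3, V_3=2, V_5=1
M₂ = 1²·8 + 2²·3 + 3²·2 + 5²·1 = 63
K = 10000 × (63 − 25) / 25² = 608.00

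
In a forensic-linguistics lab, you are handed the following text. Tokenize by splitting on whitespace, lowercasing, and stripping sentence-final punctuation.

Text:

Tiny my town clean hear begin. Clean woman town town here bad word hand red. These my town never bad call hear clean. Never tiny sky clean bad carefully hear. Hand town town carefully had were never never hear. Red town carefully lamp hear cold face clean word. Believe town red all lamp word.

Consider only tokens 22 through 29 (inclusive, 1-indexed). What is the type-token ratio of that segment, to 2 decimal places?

0.88

Segment tokens 22–29: hear, clean, never, tiny, sky, clean, bad, carefully
Segment N = 8, segment V = 7.
TTR = 7 / 8 = 0.88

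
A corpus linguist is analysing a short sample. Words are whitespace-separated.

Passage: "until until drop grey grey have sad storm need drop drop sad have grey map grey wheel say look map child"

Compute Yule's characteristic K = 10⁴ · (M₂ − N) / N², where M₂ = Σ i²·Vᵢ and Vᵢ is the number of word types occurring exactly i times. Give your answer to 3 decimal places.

589.569

Frequencies: grey:4, drop:3, until:2, have:2, sad:2, map:2, storm:1, need:1, wheel:1, say:1, look:1, child:1
N = 21. Frequency spectrum: V_1=6, V_2=4, V_3=1, V_4=1
M₂ = 1²·6 + 2²·4 + 3²·1 + 4²·1 = 47
K = 10000 × (47 − 21) / 21² = 589.569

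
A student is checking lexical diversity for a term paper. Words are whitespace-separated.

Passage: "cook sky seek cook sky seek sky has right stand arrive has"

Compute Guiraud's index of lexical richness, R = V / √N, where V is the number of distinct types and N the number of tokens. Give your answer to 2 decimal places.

N = 12, V = 7.
√N = 3.464102
R = 7 / 3.464102 = 2.02

2.02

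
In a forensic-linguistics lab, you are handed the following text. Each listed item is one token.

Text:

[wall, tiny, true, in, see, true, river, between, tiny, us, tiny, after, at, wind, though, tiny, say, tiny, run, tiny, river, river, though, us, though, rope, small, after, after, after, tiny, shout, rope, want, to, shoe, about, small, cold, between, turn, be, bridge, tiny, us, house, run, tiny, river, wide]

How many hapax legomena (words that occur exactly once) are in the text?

Frequencies: tiny:9, river:4, after:4, us:3, though:3, true:2, between:2, run:2, rope:2, small:2, wall:1, in:1, see:1, at:1, wind:1, say:1, shout:1, want:1, to:1, shoe:1, … (7 more, each freq 1)
Hapax (freq=1): about, at, be, bridge, cold, house, in, say, see, shoe, shout, to, turn, wall, want, wide, wind

17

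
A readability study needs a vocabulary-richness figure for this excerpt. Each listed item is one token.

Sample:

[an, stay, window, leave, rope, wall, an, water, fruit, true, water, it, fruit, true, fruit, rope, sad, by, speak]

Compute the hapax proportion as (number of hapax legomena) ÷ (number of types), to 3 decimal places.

0.615

Frequencies: fruit:3, an:2, rope:2, water:2, true:2, stay:1, window:1, leave:1, wall:1, it:1, sad:1, by:1, speak:1
Hapax count = 8; type count = 13.
Ratio = 8 / 13 = 0.615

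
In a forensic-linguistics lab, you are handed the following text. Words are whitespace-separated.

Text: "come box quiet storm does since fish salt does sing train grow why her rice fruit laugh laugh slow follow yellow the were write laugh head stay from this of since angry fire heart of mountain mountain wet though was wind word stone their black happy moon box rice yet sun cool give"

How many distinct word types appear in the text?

Distinct types: {angry, black, box, come, cool, does, fire, fish, follow, from, fruit, give, grow, happy, head, heart, her, laugh, moon, mountain, of, quiet, rice, salt, since, sing, slow, stay, stone, storm, sun, the, their, this, though, train, was, were, wet, why, wind, word, write, yellow, yet}
V = 45

45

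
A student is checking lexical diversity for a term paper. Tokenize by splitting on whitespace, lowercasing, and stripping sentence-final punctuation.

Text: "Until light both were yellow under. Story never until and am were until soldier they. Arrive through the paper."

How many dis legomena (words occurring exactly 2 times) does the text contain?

Frequencies: until:3, were:2, light:1, both:1, yellow:1, under:1, story:1, never:1, and:1, am:1, soldier:1, they:1, arrive:1, through:1, the:1, paper:1
Words with frequency 2: were

1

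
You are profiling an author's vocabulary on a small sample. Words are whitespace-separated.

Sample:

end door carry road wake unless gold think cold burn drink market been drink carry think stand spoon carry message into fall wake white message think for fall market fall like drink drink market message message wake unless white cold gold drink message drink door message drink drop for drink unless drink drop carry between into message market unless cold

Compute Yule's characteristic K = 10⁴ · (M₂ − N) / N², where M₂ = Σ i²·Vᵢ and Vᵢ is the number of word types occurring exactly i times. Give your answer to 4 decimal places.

516.6667

Frequencies: drink:9, message:7, carry:4, unless:4, market:4, wake:3, think:3, cold:3, fall:3, door:2, gold:2, into:2, white:2, for:2, drop:2, end:1, road:1, burn:1, been:1, stand:1, … (3 more, each freq 1)
N = 60. Frequency spectrum: V_1=8, V_2=6, V_3=4, V_4=3, V_7=1, V_9=1
M₂ = 1²·8 + 2²·6 + 3²·4 + 4²·3 + 7²·1 + 9²·1 = 246
K = 10000 × (246 − 60) / 60² = 516.6667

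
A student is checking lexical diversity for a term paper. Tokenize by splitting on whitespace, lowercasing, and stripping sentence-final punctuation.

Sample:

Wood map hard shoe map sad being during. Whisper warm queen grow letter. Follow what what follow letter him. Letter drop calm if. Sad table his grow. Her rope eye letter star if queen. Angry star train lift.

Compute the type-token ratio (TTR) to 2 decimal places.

0.71

N = 38 tokens, V = 27 types.
TTR = V / N = 27 / 38 = 0.71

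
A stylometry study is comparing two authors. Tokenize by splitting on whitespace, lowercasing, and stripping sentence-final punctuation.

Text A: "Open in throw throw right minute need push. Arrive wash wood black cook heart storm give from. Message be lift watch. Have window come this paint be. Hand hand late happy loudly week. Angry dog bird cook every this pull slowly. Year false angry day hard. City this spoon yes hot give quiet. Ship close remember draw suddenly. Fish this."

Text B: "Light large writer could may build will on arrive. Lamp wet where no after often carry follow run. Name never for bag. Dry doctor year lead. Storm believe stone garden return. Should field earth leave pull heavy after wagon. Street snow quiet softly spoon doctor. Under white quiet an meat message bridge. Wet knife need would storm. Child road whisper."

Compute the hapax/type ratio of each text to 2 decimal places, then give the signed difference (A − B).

-0.05

A: hapax=44, V=51, ratio=0.86
B: hapax=50, V=55, ratio=0.91
Difference = 0.86 − 0.91 = -0.05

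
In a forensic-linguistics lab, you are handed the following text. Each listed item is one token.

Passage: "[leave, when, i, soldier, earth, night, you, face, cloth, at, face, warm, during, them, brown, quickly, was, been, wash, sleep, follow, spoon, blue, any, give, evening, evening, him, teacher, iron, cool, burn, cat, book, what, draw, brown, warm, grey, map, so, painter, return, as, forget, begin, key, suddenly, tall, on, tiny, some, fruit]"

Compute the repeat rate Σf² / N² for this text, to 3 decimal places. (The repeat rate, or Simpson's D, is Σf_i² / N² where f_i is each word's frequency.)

Frequencies: face:2, warm:2, brown:2, evening:2, leave:1, when:1, i:1, soldier:1, earth:1, night:1, you:1, cloth:1, at:1, during:1, them:1, quickly:1, was:1, been:1, wash:1, sleep:1, … (29 more, each freq 1)
Σf² = 61; N² = 2809
Repeat rate = 61 / 2809 = 0.022

0.022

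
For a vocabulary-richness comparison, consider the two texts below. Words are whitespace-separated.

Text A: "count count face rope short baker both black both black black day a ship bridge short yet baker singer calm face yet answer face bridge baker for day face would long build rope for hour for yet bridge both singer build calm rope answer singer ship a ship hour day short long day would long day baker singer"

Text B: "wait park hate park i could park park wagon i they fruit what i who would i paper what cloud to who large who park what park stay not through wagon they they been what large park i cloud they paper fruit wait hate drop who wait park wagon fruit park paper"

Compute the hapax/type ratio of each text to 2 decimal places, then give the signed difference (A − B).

-0.40

A: hapax=0, V=20, ratio=0.00
B: hapax=8, V=20, ratio=0.40
Difference = 0.00 − 0.40 = -0.40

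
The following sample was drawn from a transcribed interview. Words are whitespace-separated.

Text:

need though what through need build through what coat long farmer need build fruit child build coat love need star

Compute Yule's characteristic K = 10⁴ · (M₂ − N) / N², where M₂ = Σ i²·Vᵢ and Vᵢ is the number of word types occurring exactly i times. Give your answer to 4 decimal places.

Frequencies: need:4, build:3, what:2, through:2, coat:2, though:1, long:1, farmer:1, fruit:1, child:1, love:1, star:1
N = 20. Frequency spectrum: V_1=7, V_2=3, V_3=1, V_4=1
M₂ = 1²·7 + 2²·3 + 3²·1 + 4²·1 = 44
K = 10000 × (44 − 20) / 20² = 600.0000

600.0000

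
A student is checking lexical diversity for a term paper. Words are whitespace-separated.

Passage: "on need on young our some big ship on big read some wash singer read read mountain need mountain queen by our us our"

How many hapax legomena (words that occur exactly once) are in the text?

7

Frequencies: on:3, our:3, read:3, need:2, some:2, big:2, mountain:2, young:1, ship:1, wash:1, singer:1, queen:1, by:1, us:1
Hapax (freq=1): by, queen, ship, singer, us, wash, young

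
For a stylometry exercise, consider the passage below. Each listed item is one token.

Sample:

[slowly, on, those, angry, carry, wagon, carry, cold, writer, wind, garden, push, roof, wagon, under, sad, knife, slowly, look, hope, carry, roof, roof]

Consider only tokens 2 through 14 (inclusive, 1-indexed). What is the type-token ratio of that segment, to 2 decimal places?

0.85

Segment tokens 2–14: on, those, angry, carry, wagon, carry, cold, writer, wind, garden, push, roof, wagon
Segment N = 13, segment V = 11.
TTR = 11 / 13 = 0.85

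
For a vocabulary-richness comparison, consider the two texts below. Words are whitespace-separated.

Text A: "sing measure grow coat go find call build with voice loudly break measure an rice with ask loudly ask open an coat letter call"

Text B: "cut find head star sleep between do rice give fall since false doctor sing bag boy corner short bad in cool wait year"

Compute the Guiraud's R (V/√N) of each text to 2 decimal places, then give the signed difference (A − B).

-1.33

A: V=17, N=24, R=3.47
B: V=23, N=23, R=4.80
Difference = 3.47 − 4.80 = -1.33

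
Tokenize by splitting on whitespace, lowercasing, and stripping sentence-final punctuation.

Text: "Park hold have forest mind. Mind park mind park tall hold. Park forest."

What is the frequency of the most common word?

4

Frequencies: park:4, mind:3, hold:2, forest:2, have:1, tall:1
Most common: 'park' with frequency 4.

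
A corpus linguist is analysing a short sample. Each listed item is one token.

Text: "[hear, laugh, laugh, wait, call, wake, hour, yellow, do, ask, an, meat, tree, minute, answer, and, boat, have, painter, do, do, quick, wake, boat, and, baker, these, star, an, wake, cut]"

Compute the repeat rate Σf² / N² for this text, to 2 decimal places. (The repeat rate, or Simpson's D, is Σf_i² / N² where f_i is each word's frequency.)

Frequencies: wake:3, do:3, laugh:2, an:2, and:2, boat:2, hear:1, wait:1, call:1, hour:1, yellow:1, ask:1, meat:1, tree:1, minute:1, answer:1, have:1, painter:1, quick:1, baker:1, … (3 more, each freq 1)
Σf² = 51; N² = 961
Repeat rate = 51 / 961 = 0.05

0.05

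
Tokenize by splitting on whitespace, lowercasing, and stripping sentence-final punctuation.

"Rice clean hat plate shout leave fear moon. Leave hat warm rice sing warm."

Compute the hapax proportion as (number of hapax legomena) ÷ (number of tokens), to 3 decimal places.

Frequencies: rice:2, hat:2, leave:2, warm:2, clean:1, plate:1, shout:1, fear:1, moon:1, sing:1
Hapax count = 6; token count = 14.
Ratio = 6 / 14 = 0.429

0.429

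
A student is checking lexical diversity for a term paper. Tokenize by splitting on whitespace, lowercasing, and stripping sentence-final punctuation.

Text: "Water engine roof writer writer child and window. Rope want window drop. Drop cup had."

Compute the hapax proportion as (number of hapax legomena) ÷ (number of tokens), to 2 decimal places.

Frequencies: writer:2, window:2, drop:2, water:1, engine:1, roof:1, child:1, and:1, rope:1, want:1, cup:1, had:1
Hapax count = 9; token count = 15.
Ratio = 9 / 15 = 0.60

0.60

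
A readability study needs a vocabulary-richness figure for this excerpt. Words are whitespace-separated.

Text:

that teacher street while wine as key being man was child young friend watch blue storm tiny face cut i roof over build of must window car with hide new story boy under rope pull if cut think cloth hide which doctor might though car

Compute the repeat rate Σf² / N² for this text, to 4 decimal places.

Frequencies: cut:2, car:2, hide:2, that:1, teacher:1, street:1, while:1, wine:1, as:1, key:1, being:1, man:1, was:1, child:1, young:1, friend:1, watch:1, blue:1, storm:1, tiny:1, … (22 more, each freq 1)
Σf² = 51; N² = 2025
Repeat rate = 51 / 2025 = 0.0252

0.0252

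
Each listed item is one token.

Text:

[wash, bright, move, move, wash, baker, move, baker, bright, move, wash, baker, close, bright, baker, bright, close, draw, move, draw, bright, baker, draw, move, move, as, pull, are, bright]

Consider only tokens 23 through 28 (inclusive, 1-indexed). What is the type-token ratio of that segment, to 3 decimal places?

0.833

Segment tokens 23–28: draw, move, move, as, pull, are
Segment N = 6, segment V = 5.
TTR = 5 / 6 = 0.833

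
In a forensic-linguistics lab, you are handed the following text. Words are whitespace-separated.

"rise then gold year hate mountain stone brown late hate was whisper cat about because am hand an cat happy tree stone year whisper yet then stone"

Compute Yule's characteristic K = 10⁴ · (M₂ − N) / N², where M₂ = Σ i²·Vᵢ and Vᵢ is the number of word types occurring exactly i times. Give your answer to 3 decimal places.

Frequencies: stone:3, then:2, year:2, hate:2, whisper:2, cat:2, rise:1, gold:1, mountain:1, brown:1, late:1, was:1, about:1, because:1, am:1, hand:1, an:1, happy:1, tree:1, yet:1
N = 27. Frequency spectrum: V_1=14, V_2=5, V_3=1
M₂ = 1²·14 + 2²·5 + 3²·1 = 43
K = 10000 × (43 − 27) / 27² = 219.479

219.479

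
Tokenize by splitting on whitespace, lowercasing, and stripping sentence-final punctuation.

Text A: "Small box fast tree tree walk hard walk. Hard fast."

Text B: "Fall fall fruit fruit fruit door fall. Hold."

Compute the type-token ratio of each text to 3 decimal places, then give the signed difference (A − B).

TTR(A) = 6/10 = 0.600
TTR(B) = 4/8 = 0.500
Difference = 0.600 − 0.500 = 0.100

0.100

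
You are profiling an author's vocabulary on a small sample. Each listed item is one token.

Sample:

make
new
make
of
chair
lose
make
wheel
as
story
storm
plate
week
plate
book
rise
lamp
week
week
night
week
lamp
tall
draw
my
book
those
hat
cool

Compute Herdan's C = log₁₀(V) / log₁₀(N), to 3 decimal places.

0.904

N = 29, V = 21.
log₁₀(V) = 1.322219, log₁₀(N) = 1.462398
C = 1.322219 / 1.462398 = 0.904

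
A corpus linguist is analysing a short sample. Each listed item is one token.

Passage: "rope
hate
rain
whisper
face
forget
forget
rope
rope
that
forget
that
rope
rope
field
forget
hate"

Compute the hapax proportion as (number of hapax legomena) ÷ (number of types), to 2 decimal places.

0.50

Frequencies: rope:5, forget:4, hate:2, that:2, rain:1, whisper:1, face:1, field:1
Hapax count = 4; type count = 8.
Ratio = 4 / 8 = 0.50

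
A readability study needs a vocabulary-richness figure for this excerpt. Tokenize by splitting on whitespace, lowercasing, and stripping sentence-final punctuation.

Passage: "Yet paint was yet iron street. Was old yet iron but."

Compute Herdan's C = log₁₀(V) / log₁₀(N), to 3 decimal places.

0.812

N = 11, V = 7.
log₁₀(V) = 0.845098, log₁₀(N) = 1.041393
C = 0.845098 / 1.041393 = 0.812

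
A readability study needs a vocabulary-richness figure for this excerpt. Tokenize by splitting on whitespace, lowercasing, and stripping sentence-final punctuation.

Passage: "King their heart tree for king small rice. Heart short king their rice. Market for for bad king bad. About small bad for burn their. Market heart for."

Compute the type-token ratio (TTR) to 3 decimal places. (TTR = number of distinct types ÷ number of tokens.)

0.429

N = 28 tokens, V = 12 types.
TTR = V / N = 12 / 28 = 0.429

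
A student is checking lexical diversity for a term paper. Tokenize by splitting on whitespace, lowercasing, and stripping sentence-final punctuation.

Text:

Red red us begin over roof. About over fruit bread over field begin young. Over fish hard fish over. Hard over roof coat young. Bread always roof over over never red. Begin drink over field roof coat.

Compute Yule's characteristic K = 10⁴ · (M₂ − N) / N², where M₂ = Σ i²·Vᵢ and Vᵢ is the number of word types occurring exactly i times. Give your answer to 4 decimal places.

Frequencies: over:9, roof:4, red:3, begin:3, bread:2, field:2, young:2, fish:2, hard:2, coat:2, us:1, about:1, fruit:1, always:1, never:1, drink:1
N = 37. Frequency spectrum: V_1=6, V_2=6, V_3=2, V_4=1, V_9=1
M₂ = 1²·6 + 2²·6 + 3²·2 + 4²·1 + 9²·1 = 145
K = 10000 × (145 − 37) / 37² = 788.8970

788.8970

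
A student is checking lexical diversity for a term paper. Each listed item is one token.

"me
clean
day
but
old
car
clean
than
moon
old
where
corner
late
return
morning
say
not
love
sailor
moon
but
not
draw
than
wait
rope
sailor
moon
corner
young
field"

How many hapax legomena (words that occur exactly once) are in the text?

14

Frequencies: moon:3, clean:2, but:2, old:2, than:2, corner:2, not:2, sailor:2, me:1, day:1, car:1, where:1, late:1, return:1, morning:1, say:1, love:1, draw:1, wait:1, rope:1, … (2 more, each freq 1)
Hapax (freq=1): car, day, draw, field, late, love, me, morning, return, rope, say, wait, where, young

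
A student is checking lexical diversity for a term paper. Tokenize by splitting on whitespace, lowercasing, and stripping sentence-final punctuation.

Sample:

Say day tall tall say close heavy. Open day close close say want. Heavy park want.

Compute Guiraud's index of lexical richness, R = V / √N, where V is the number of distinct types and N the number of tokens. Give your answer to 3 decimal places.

2.000

N = 16, V = 8.
√N = 4.000000
R = 8 / 4.000000 = 2.000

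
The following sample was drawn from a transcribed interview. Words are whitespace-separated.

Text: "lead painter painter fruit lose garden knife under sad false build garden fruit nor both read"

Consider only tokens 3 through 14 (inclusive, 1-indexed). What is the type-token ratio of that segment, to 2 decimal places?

0.83

Segment tokens 3–14: painter, fruit, lose, garden, knife, under, sad, false, build, garden, fruit, nor
Segment N = 12, segment V = 10.
TTR = 10 / 12 = 0.83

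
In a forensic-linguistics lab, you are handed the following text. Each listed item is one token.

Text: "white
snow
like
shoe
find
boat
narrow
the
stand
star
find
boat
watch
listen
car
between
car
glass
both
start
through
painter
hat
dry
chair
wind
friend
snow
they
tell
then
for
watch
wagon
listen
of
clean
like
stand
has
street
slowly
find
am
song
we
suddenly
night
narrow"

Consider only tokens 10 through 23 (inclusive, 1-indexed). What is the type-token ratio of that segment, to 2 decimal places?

0.93

Segment tokens 10–23: star, find, boat, watch, listen, car, between, car, glass, both, start, through, painter, hat
Segment N = 14, segment V = 13.
TTR = 13 / 14 = 0.93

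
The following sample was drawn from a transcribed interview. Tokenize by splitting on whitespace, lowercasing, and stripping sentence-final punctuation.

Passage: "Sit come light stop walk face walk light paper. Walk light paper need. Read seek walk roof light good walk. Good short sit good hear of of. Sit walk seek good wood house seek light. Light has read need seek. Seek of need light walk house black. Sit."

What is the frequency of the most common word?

7

Frequencies: light:7, walk:7, seek:5, sit:4, good:4, need:3, of:3, paper:2, read:2, house:2, come:1, stop:1, face:1, roof:1, short:1, hear:1, wood:1, has:1, black:1
Most common: 'light' with frequency 7.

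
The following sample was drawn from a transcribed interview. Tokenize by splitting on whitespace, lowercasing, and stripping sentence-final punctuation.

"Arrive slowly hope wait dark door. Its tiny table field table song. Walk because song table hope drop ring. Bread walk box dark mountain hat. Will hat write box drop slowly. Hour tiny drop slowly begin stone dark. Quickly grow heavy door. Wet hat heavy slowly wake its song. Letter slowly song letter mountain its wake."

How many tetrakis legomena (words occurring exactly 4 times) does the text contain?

1

Frequencies: slowly:5, song:4, dark:3, its:3, table:3, drop:3, hat:3, hope:2, door:2, tiny:2, walk:2, box:2, mountain:2, heavy:2, wake:2, letter:2, arrive:1, wait:1, field:1, because:1, … (10 more, each freq 1)
Words with frequency 4: song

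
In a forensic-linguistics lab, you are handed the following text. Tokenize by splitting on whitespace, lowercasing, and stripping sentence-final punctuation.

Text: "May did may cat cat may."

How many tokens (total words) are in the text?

6

Tokens: may, did, may, cat, cat, may
N = 6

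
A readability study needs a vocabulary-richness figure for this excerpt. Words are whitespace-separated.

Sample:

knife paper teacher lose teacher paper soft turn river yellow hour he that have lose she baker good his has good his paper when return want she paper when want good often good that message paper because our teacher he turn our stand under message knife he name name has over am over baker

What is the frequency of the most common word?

5

Frequencies: paper:5, good:4, teacher:3, he:3, knife:2, lose:2, turn:2, that:2, she:2, baker:2, his:2, has:2, when:2, want:2, message:2, our:2, name:2, over:2, soft:1, river:1, … (9 more, each freq 1)
Most common: 'paper' with frequency 5.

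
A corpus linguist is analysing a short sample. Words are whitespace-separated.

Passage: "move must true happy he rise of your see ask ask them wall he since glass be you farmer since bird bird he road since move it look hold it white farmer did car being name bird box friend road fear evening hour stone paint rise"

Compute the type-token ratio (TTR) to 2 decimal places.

N = 46 tokens, V = 34 types.
TTR = V / N = 34 / 46 = 0.74

0.74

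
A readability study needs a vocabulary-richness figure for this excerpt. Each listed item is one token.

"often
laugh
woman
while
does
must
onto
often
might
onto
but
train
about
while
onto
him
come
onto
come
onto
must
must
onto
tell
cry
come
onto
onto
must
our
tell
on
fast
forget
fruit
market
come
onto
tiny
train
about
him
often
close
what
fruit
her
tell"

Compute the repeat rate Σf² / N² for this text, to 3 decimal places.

Frequencies: onto:9, must:4, come:4, often:3, tell:3, while:2, train:2, about:2, him:2, fruit:2, laugh:1, woman:1, does:1, might:1, but:1, cry:1, our:1, on:1, fast:1, forget:1, … (5 more, each freq 1)
Σf² = 166; N² = 2304
Repeat rate = 166 / 2304 = 0.072

0.072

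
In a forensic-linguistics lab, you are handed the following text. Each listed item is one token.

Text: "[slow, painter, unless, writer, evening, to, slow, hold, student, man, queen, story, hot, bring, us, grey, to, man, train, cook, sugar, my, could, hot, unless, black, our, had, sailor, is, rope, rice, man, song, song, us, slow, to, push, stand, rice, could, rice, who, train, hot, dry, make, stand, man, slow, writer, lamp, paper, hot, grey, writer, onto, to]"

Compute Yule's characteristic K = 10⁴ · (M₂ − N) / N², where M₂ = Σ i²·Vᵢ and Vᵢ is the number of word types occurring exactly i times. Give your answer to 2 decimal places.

Frequencies: slow:4, to:4, man:4, hot:4, writer:3, rice:3, unless:2, us:2, grey:2, train:2, could:2, song:2, stand:2, painter:1, evening:1, hold:1, student:1, queen:1, story:1, bring:1, … (16 more, each freq 1)
N = 59. Frequency spectrum: V_1=23, V_2=7, V_3=2, V_4=4
M₂ = 1²·23 + 2²·7 + 3²·2 + 4²·4 = 133
K = 10000 × (133 − 59) / 59² = 212.58

212.58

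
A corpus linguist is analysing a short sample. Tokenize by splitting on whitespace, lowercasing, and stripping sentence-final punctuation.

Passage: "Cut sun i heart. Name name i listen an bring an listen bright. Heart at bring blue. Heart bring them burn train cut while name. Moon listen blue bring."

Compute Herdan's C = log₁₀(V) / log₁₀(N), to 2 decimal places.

0.82

N = 29, V = 16.
log₁₀(V) = 1.204120, log₁₀(N) = 1.462398
C = 1.204120 / 1.462398 = 0.82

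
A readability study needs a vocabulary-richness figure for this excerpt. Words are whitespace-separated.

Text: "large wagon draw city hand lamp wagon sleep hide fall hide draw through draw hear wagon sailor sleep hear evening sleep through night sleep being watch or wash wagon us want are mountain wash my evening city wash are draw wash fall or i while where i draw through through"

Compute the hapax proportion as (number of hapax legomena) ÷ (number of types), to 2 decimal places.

0.50

Frequencies: draw:5, wagon:4, sleep:4, through:4, wash:4, city:2, hide:2, fall:2, hear:2, evening:2, or:2, are:2, i:2, large:1, hand:1, lamp:1, sailor:1, night:1, being:1, watch:1, … (6 more, each freq 1)
Hapax count = 13; type count = 26.
Ratio = 13 / 26 = 0.50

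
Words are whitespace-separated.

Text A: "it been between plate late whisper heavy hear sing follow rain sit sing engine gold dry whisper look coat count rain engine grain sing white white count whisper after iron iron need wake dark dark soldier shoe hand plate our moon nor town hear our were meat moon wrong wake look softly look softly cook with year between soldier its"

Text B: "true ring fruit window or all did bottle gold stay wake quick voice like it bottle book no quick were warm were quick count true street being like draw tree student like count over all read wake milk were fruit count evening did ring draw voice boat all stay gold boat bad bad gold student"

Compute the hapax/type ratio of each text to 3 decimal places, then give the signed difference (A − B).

0.156

A: hapax=23, V=40, ratio=0.575
B: hapax=13, V=31, ratio=0.419
Difference = 0.575 − 0.419 = 0.156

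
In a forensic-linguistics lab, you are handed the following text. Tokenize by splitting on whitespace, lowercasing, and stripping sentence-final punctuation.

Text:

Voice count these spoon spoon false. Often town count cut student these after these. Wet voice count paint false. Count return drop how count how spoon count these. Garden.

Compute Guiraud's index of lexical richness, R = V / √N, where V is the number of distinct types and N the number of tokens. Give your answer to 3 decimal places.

2.971

N = 29, V = 16.
√N = 5.385165
R = 16 / 5.385165 = 2.971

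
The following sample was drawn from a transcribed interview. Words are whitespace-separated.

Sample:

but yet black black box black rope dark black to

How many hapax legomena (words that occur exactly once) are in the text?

Frequencies: black:4, but:1, yet:1, box:1, rope:1, dark:1, to:1
Hapax (freq=1): box, but, dark, rope, to, yet

6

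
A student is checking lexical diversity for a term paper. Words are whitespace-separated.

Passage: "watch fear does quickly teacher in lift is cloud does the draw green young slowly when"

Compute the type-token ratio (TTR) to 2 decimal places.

0.94

N = 16 tokens, V = 15 types.
TTR = V / N = 15 / 16 = 0.94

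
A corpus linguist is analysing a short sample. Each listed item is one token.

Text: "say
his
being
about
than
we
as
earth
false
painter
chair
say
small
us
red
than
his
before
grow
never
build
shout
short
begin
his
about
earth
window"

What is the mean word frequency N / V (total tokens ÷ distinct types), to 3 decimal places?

1.273

N = 28 tokens, V = 22 types.
Mean frequency = N / V = 28 / 22 = 1.273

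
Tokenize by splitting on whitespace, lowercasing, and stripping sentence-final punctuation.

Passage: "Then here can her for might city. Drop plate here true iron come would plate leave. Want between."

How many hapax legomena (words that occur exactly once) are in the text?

Frequencies: here:2, plate:2, then:1, can:1, her:1, for:1, might:1, city:1, drop:1, true:1, iron:1, come:1, would:1, leave:1, want:1, between:1
Hapax (freq=1): between, can, city, come, drop, for, her, iron, leave, might, then, true, want, would

14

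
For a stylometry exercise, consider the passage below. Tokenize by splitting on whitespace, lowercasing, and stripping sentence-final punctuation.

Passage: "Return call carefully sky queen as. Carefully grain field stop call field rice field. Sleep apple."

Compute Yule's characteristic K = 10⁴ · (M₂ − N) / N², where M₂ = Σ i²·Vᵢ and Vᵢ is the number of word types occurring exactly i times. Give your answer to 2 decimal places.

Frequencies: field:3, call:2, carefully:2, return:1, sky:1, queen:1, as:1, grain:1, stop:1, rice:1, sleep:1, apple:1
N = 16. Frequency spectrum: V_1=9, V_2=2, V_3=1
M₂ = 1²·9 + 2²·2 + 3²·1 = 26
K = 10000 × (26 − 16) / 16² = 390.63

390.63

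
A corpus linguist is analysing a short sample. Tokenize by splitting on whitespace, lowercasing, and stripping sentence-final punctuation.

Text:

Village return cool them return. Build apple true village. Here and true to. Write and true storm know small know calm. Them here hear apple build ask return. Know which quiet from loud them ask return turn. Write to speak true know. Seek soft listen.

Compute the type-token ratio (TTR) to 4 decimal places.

0.5778

N = 45 tokens, V = 26 types.
TTR = V / N = 26 / 45 = 0.5778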